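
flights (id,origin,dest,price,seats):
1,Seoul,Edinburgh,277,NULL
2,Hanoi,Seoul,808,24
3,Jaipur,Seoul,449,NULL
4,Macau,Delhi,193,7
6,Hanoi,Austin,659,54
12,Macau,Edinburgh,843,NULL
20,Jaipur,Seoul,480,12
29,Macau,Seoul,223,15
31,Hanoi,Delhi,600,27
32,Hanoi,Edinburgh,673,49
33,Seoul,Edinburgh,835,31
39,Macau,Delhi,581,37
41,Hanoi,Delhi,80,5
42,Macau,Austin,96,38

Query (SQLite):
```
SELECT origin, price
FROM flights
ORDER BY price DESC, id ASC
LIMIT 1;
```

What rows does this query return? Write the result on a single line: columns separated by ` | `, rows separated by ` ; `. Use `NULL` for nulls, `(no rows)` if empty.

Macau | 843

Sort by price desc, tiebreak id asc: (843, id=12), (835, id=33), (808, id=2), (673, id=32) …. Take first 1.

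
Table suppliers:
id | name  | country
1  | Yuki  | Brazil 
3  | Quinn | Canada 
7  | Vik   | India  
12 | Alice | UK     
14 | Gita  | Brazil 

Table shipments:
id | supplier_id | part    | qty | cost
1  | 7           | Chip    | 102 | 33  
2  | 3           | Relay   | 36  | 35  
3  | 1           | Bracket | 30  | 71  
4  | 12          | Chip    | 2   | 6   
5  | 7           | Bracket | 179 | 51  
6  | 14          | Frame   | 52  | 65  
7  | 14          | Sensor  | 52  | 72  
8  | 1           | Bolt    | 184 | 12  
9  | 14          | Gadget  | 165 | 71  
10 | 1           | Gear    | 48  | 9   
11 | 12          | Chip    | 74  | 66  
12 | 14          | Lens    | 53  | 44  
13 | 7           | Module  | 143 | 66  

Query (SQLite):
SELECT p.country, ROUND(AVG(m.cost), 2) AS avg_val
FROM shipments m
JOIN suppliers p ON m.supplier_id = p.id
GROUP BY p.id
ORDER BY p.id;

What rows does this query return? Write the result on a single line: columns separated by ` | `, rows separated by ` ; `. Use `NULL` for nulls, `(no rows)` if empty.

Brazil | 30.67 ; Canada | 35 ; India | 50 ; UK | 36 ; Brazil | 63

Join each shipments row to its suppliers via supplier_id.
Group joined rows by suppliers.id; compute ROUND(AVG(m.cost), 2) per group.
  1: ids {3, 8, 10} → ROUND(AVG(m.cost), 2)=30.67
  3: ids {2} → ROUND(AVG(m.cost), 2)=35
  7: ids {1, 5, 13} → ROUND(AVG(m.cost), 2)=50
  12: ids {4, 11} → ROUND(AVG(m.cost), 2)=36
  14: ids {6, 7, 9, 12} → ROUND(AVG(m.cost), 2)=63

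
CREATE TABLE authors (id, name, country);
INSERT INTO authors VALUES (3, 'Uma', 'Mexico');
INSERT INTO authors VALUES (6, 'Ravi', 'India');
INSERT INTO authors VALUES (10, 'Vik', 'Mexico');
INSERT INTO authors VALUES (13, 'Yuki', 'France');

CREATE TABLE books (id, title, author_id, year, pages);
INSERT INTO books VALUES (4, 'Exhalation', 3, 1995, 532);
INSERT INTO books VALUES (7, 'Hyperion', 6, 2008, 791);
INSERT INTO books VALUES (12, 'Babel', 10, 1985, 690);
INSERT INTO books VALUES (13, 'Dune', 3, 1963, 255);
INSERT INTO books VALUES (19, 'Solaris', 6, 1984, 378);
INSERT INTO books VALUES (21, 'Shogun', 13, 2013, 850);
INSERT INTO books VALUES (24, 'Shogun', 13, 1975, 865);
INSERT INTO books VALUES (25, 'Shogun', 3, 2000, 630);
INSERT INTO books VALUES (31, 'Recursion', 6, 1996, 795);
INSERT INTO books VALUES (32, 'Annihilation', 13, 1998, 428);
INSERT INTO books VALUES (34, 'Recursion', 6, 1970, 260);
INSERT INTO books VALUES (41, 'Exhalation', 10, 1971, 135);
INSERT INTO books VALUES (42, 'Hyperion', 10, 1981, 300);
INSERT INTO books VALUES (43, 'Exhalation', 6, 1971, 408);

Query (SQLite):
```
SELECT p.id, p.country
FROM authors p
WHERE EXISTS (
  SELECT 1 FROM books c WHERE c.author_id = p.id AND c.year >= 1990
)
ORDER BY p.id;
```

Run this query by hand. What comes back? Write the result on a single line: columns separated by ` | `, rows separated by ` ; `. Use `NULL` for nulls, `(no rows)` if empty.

3 | Mexico ; 6 | India ; 13 | France

For each authors row, check whether any books with matching author_id has year >= 1990.
Keep rows where that is true.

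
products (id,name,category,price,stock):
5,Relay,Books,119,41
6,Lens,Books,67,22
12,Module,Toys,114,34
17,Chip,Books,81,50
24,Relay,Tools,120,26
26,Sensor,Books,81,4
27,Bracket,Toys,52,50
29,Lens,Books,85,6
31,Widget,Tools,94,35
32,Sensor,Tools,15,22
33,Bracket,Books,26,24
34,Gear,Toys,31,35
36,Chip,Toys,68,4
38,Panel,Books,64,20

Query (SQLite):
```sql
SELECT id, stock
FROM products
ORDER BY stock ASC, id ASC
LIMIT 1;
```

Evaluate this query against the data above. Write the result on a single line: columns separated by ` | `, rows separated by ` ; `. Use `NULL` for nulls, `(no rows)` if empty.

Sort by stock asc, tiebreak id asc: (4, id=26), (4, id=36), (6, id=29), (20, id=38) …. Take first 1.

26 | 4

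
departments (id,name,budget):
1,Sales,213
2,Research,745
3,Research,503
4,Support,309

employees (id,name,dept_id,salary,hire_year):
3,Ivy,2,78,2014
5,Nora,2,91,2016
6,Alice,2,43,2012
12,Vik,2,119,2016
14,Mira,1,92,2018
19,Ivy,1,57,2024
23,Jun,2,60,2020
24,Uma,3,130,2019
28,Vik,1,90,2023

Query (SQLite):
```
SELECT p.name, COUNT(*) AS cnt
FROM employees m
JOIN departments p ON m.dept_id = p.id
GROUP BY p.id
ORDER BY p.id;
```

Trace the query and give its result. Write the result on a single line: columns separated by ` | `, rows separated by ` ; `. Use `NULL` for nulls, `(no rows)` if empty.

Sales | 3 ; Research | 5 ; Research | 1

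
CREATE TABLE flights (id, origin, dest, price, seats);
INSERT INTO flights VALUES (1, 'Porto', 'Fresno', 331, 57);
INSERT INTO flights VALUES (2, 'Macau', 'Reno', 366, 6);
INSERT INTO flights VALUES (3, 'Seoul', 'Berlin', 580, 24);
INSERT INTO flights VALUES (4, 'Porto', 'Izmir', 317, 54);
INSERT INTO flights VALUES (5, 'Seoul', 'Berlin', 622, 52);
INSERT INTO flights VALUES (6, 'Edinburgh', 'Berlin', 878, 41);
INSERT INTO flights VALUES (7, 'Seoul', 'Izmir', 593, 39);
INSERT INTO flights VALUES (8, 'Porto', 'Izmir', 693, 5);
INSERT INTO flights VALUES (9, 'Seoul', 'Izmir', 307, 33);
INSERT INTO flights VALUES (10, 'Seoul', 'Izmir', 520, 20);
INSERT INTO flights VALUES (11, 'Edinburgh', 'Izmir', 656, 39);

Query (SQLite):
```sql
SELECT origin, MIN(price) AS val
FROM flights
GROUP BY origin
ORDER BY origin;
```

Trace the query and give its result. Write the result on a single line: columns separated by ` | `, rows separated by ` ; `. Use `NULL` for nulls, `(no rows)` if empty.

Partition flights by origin; compute MIN(price) within each group.
  Edinburgh: ids {6, 11} → MIN(price)=656
  Macau: ids {2} → MIN(price)=366
  Porto: ids {1, 4, 8} → MIN(price)=317
  Seoul: ids {3, 5, 7, 9, 10} → MIN(price)=307

Edinburgh | 656 ; Macau | 366 ; Porto | 317 ; Seoul | 307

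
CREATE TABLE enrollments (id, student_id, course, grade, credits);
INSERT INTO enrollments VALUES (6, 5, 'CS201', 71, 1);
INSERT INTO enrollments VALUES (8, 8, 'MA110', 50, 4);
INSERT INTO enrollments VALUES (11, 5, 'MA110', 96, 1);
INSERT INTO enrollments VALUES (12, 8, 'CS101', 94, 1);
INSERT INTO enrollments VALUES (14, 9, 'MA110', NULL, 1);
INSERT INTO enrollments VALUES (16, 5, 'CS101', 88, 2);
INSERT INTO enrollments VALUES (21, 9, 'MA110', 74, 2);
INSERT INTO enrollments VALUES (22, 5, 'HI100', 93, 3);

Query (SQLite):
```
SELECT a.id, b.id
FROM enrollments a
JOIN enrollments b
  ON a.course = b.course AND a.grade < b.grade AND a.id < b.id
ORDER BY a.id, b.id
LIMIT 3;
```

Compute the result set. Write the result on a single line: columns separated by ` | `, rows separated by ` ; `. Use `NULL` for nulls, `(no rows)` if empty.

8 | 11 ; 8 | 21

Pairs (a,b) with same course, a.grade < b.grade, a.id < b.id.
course groups: CS101:{12,16} CS201:{6} HI100:{22} MA110:{8,11,14,21}
Ordered by (a.id, b.id); first 3.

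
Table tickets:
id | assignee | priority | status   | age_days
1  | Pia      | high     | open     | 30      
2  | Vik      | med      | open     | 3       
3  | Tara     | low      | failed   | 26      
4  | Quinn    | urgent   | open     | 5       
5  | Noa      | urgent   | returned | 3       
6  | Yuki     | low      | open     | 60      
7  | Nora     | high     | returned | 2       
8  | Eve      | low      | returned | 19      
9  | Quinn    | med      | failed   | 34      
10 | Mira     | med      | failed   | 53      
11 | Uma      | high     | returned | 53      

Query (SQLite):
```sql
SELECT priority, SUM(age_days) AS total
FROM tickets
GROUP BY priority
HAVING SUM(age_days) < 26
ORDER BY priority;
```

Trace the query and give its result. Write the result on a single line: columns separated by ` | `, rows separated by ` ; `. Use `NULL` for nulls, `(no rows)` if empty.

urgent | 8

Partition tickets by priority; compute SUM(age_days) within each group.
HAVING: keep groups where SUM(age_days) < 26.
  high: ids {1, 7, 11} → SUM(age_days)=85
  low: ids {3, 6, 8} → SUM(age_days)=105
  med: ids {2, 9, 10} → SUM(age_days)=90
  urgent: ids {4, 5} → SUM(age_days)=8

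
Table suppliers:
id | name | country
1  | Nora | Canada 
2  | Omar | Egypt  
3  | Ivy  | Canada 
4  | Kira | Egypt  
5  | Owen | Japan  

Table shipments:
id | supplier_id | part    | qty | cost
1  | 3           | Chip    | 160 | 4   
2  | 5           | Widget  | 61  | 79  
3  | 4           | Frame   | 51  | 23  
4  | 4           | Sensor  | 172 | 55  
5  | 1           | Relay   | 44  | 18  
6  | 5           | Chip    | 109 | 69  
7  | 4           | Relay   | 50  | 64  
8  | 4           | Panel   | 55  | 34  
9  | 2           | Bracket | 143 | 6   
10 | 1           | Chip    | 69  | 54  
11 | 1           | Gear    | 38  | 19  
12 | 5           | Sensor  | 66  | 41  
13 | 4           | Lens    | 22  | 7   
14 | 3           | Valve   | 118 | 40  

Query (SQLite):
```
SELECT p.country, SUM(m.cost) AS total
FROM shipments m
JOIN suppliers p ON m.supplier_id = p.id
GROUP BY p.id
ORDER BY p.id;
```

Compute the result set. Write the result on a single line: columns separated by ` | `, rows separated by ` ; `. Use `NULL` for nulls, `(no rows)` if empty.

Canada | 91 ; Egypt | 6 ; Canada | 44 ; Egypt | 183 ; Japan | 189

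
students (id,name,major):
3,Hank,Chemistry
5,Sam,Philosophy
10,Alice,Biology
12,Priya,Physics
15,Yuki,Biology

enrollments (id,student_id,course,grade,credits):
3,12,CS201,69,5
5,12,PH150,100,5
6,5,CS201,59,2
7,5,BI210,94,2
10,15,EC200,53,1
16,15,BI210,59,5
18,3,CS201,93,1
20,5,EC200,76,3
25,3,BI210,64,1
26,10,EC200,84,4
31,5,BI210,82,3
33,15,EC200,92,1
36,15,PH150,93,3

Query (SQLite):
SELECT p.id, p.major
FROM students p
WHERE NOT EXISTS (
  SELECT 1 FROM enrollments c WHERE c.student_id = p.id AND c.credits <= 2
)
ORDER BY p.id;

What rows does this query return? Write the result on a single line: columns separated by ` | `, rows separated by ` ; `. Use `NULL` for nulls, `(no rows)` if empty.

For each students row, check whether any enrollments with matching student_id has credits <= 2.
Keep rows where that is false.

10 | Biology ; 12 | Physics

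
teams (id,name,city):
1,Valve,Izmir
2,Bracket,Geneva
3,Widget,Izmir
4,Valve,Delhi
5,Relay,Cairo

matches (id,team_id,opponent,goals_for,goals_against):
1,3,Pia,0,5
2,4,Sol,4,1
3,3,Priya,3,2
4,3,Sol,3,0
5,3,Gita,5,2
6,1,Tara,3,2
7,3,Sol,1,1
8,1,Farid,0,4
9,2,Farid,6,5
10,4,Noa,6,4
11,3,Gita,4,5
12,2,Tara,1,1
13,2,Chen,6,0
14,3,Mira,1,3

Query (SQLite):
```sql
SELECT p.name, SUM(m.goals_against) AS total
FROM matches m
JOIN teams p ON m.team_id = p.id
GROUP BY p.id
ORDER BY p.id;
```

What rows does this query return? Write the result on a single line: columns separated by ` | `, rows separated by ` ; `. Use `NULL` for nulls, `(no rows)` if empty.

Valve | 6 ; Bracket | 6 ; Widget | 18 ; Valve | 5

Join each matches row to its teams via team_id.
Group joined rows by teams.id; compute SUM(m.goals_against) per group.
  1: ids {6, 8} → SUM(m.goals_against)=6
  2: ids {9, 12, 13} → SUM(m.goals_against)=6
  3: ids {1, 3, 4, 5, 7, 11, 14} → SUM(m.goals_against)=18
  4: ids {2, 10} → SUM(m.goals_against)=5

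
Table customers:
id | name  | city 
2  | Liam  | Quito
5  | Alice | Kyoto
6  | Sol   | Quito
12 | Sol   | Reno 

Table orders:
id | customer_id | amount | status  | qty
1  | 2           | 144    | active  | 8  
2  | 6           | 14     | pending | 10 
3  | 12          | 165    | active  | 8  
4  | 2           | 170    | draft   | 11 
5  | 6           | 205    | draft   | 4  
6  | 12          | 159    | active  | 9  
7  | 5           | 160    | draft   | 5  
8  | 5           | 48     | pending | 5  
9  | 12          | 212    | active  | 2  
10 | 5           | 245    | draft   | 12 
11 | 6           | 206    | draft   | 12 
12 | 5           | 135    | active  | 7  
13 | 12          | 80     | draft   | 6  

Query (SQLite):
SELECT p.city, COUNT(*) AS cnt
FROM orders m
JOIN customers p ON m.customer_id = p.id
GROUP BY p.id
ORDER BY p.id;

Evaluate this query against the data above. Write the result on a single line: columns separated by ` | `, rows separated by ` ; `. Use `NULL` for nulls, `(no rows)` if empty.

Join each orders row to its customers via customer_id.
Group joined rows by customers.id; compute COUNT(*) per group.
  2: ids {1, 4} → COUNT(*)=2
  5: ids {7, 8, 10, 12} → COUNT(*)=4
  6: ids {2, 5, 11} → COUNT(*)=3
  12: ids {3, 6, 9, 13} → COUNT(*)=4

Quito | 2 ; Kyoto | 4 ; Quito | 3 ; Reno | 4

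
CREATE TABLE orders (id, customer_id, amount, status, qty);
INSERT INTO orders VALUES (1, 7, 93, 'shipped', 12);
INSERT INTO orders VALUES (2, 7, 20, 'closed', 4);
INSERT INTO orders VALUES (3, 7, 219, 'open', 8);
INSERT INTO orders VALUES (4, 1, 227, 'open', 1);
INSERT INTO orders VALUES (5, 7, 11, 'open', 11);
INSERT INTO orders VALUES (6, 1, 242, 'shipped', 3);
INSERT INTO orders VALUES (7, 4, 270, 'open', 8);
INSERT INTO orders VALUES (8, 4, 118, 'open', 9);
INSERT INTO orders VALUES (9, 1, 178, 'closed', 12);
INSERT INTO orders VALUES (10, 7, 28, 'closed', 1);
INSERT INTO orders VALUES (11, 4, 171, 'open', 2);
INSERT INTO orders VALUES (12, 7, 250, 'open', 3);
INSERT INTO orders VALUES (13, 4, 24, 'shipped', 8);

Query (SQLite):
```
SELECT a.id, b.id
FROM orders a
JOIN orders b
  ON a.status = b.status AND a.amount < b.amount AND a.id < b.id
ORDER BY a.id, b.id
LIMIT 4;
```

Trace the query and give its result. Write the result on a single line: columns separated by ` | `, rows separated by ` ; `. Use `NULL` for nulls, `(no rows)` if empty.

Pairs (a,b) with same status, a.amount < b.amount, a.id < b.id.
status groups: closed:{2,9,10} open:{3,4,5,7,8,11,12} shipped:{1,6,13}
Ordered by (a.id, b.id); first 4.

1 | 6 ; 2 | 9 ; 2 | 10 ; 3 | 4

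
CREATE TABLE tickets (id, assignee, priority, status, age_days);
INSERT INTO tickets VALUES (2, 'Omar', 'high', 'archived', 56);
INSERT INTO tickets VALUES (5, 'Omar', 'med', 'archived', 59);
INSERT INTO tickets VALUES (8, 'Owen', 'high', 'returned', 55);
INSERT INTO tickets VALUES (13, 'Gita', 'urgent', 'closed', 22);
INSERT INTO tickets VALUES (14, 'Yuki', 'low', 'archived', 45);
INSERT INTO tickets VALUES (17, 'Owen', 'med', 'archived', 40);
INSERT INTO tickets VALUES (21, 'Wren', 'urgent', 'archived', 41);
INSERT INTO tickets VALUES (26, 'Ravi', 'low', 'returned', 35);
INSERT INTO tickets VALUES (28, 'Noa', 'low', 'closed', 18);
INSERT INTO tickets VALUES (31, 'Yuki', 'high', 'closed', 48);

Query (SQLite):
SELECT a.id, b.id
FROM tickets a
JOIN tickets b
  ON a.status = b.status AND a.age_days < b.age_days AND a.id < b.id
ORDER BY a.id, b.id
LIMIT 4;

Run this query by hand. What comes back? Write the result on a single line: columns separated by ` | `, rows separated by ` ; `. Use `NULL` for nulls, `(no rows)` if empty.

2 | 5 ; 13 | 31 ; 17 | 21 ; 28 | 31

Pairs (a,b) with same status, a.age_days < b.age_days, a.id < b.id.
status groups: archived:{2,5,14,17,21} closed:{13,28,31} returned:{8,26}
Ordered by (a.id, b.id); first 4.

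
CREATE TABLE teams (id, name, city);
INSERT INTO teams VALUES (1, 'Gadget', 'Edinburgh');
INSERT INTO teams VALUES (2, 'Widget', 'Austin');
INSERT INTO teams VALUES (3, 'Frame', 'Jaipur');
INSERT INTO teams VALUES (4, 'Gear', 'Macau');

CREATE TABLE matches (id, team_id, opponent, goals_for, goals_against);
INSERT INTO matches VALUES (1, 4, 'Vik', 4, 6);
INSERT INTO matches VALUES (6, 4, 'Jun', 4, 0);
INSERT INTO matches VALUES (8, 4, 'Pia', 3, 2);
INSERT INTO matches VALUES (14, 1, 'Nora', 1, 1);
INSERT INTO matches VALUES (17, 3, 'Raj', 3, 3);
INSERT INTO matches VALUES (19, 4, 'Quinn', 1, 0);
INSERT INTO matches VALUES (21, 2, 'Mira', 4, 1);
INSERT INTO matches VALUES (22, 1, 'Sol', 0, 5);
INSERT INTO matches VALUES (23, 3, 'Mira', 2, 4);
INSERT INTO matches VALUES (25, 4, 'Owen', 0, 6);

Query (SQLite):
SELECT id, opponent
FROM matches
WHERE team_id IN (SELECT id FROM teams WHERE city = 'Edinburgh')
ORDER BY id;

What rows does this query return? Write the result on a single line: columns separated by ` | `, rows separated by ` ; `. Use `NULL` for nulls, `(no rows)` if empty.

14 | Nora ; 22 | Sol

Inner query: teams.id where city = 'Edinburgh'.
Outer: keep matches rows whose team_id is in that set.
Inner query → {1}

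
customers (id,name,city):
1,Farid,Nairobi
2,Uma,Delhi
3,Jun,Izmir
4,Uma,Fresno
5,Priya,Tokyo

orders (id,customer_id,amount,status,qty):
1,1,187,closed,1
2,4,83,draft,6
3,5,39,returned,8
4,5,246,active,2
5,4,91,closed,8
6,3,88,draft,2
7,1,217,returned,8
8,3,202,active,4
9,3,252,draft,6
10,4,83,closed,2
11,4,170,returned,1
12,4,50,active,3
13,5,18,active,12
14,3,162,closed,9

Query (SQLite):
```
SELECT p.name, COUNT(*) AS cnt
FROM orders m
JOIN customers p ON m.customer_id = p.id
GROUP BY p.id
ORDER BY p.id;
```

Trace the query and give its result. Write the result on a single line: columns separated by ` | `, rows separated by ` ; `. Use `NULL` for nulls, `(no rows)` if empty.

Join each orders row to its customers via customer_id.
Group joined rows by customers.id; compute COUNT(*) per group.
  1: ids {1, 7} → COUNT(*)=2
  3: ids {6, 8, 9, 14} → COUNT(*)=4
  4: ids {2, 5, 10, 11, 12} → COUNT(*)=5
  5: ids {3, 4, 13} → COUNT(*)=3

Farid | 2 ; Jun | 4 ; Uma | 5 ; Priya | 3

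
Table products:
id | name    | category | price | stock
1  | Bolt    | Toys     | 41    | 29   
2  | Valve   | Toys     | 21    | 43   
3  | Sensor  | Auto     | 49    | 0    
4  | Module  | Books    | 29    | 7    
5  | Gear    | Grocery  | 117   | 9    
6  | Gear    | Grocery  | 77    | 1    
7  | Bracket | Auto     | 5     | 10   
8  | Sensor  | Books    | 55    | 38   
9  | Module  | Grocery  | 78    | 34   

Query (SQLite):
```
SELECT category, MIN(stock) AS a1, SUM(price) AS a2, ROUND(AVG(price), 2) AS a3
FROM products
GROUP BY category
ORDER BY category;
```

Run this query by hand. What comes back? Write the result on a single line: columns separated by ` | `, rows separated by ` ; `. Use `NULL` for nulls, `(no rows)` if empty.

Auto | 0 | 54 | 27 ; Books | 7 | 84 | 42 ; Grocery | 1 | 272 | 90.67 ; Toys | 29 | 62 | 31

Group products by category.
Per group compute: MIN(stock), SUM(price), ROUND(AVG(price), 2).
  Auto: ids {3, 7} → MIN(stock)=0, SUM(price)=54, ROUND(AVG(price), 2)=27
  Books: ids {4, 8} → MIN(stock)=7, SUM(price)=84, ROUND(AVG(price), 2)=42
  Grocery: ids {5, 6, 9} → MIN(stock)=1, SUM(price)=272, ROUND(AVG(price), 2)=90.67
  Toys: ids {1, 2} → MIN(stock)=29, SUM(price)=62, ROUND(AVG(price), 2)=31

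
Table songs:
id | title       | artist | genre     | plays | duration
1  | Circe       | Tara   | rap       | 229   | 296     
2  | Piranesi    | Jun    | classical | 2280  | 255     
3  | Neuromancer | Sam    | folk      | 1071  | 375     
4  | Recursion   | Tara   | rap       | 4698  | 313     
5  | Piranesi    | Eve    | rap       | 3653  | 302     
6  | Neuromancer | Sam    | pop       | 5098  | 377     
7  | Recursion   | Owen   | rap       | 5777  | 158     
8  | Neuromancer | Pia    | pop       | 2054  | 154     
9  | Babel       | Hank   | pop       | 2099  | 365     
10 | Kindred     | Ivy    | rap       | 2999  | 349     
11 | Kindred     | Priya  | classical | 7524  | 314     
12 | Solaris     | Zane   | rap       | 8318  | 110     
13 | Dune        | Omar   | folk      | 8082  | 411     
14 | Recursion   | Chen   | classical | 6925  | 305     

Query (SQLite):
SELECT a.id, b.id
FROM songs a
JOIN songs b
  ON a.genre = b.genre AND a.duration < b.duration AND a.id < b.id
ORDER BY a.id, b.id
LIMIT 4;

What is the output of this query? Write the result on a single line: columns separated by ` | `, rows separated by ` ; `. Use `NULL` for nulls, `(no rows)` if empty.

Pairs (a,b) with same genre, a.duration < b.duration, a.id < b.id.
genre groups: classical:{2,11,14} folk:{3,13} pop:{6,8,9} rap:{1,4,5,7,10,12}
Ordered by (a.id, b.id); first 4.

1 | 4 ; 1 | 5 ; 1 | 10 ; 2 | 11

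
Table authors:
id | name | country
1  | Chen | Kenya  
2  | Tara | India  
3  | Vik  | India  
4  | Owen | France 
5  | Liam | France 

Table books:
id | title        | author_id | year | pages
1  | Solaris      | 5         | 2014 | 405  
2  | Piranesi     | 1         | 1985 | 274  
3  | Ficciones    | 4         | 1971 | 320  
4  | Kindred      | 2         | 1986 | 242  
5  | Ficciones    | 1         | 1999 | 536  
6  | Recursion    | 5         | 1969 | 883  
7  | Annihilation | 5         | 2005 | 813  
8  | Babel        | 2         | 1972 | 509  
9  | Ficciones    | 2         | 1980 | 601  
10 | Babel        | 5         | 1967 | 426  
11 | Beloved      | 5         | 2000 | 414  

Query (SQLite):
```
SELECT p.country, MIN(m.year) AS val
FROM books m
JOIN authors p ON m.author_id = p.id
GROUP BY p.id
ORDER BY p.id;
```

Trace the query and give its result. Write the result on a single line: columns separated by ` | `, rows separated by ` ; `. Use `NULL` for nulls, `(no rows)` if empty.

Kenya | 1985 ; India | 1972 ; France | 1971 ; France | 1967

Join each books row to its authors via author_id.
Group joined rows by authors.id; compute MIN(m.year) per group.
  1: ids {2, 5} → MIN(m.year)=1985
  2: ids {4, 8, 9} → MIN(m.year)=1972
  4: ids {3} → MIN(m.year)=1971
  5: ids {1, 6, 7, 10, 11} → MIN(m.year)=1967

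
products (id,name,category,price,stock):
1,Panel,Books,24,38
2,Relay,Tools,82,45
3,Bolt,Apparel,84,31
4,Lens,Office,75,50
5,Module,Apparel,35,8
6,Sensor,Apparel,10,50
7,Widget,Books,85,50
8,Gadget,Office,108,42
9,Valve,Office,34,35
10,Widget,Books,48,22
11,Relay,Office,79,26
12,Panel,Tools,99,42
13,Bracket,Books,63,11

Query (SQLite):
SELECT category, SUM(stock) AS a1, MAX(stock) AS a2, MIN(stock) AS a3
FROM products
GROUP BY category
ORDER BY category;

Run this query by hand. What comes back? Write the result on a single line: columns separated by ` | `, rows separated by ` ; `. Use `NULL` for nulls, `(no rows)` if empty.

Apparel | 89 | 50 | 8 ; Books | 121 | 50 | 11 ; Office | 153 | 50 | 26 ; Tools | 87 | 45 | 42

Group products by category.
Per group compute: SUM(stock), MAX(stock), MIN(stock).
  Apparel: ids {3, 5, 6} → SUM(stock)=89, MAX(stock)=50, MIN(stock)=8
  Books: ids {1, 7, 10, 13} → SUM(stock)=121, MAX(stock)=50, MIN(stock)=11
  Office: ids {4, 8, 9, 11} → SUM(stock)=153, MAX(stock)=50, MIN(stock)=26
  Tools: ids {2, 12} → SUM(stock)=87, MAX(stock)=45, MIN(stock)=42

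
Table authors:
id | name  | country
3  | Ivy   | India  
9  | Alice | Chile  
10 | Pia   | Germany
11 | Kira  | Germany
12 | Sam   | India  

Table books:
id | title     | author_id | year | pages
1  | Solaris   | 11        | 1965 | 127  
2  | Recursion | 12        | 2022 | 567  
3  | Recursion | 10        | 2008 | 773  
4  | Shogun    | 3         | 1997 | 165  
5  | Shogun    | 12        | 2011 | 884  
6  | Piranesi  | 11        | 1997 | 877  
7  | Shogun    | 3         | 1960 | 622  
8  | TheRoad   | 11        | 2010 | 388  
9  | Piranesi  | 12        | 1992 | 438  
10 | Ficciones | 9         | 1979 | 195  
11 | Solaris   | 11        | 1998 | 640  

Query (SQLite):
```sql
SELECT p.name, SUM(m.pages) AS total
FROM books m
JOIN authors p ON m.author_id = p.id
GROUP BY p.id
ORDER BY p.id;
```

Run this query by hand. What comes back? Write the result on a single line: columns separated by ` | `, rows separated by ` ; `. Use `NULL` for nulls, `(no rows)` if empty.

Join each books row to its authors via author_id.
Group joined rows by authors.id; compute SUM(m.pages) per group.
  3: ids {4, 7} → SUM(m.pages)=787
  9: ids {10} → SUM(m.pages)=195
  10: ids {3} → SUM(m.pages)=773
  11: ids {1, 6, 8, 11} → SUM(m.pages)=2032
  12: ids {2, 5, 9} → SUM(m.pages)=1889

Ivy | 787 ; Alice | 195 ; Pia | 773 ; Kira | 2032 ; Sam | 1889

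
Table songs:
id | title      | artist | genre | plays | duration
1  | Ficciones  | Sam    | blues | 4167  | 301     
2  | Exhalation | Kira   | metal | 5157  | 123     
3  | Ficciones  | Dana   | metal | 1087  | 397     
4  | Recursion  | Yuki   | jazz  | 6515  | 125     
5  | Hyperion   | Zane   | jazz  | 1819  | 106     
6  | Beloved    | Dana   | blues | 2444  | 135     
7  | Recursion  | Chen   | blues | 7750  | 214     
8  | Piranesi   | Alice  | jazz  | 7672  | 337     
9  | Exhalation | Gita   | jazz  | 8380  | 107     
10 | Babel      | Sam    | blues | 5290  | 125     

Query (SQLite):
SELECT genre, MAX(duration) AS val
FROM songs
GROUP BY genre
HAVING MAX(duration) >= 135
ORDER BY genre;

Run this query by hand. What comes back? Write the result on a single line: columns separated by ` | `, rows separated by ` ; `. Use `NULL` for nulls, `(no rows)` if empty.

blues | 301 ; jazz | 337 ; metal | 397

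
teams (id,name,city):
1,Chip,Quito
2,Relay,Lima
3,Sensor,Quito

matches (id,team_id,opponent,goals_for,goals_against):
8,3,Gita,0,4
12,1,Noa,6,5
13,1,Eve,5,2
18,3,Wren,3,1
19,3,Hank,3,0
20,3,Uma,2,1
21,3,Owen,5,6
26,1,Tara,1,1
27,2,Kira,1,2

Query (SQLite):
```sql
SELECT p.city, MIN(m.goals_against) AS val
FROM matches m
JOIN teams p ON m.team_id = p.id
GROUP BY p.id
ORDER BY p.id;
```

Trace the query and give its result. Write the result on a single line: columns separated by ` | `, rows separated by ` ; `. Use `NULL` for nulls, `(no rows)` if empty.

Quito | 1 ; Lima | 2 ; Quito | 0

Join each matches row to its teams via team_id.
Group joined rows by teams.id; compute MIN(m.goals_against) per group.
  1: ids {12, 13, 26} → MIN(m.goals_against)=1
  2: ids {27} → MIN(m.goals_against)=2
  3: ids {8, 18, 19, 20, 21} → MIN(m.goals_against)=0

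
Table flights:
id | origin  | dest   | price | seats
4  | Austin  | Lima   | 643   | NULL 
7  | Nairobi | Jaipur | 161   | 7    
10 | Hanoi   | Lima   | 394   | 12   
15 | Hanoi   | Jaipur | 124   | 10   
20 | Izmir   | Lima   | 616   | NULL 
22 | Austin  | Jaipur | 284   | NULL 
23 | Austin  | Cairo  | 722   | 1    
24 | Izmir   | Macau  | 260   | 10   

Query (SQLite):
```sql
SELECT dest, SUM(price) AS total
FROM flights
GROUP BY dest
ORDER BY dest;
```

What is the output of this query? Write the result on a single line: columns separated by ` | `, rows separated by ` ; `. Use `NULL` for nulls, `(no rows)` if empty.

Cairo | 722 ; Jaipur | 569 ; Lima | 1653 ; Macau | 260

Partition flights by dest; compute SUM(price) within each group.
  Cairo: ids {23} → SUM(price)=722
  Jaipur: ids {7, 15, 22} → SUM(price)=569
  Lima: ids {4, 10, 20} → SUM(price)=1653
  Macau: ids {24} → SUM(price)=260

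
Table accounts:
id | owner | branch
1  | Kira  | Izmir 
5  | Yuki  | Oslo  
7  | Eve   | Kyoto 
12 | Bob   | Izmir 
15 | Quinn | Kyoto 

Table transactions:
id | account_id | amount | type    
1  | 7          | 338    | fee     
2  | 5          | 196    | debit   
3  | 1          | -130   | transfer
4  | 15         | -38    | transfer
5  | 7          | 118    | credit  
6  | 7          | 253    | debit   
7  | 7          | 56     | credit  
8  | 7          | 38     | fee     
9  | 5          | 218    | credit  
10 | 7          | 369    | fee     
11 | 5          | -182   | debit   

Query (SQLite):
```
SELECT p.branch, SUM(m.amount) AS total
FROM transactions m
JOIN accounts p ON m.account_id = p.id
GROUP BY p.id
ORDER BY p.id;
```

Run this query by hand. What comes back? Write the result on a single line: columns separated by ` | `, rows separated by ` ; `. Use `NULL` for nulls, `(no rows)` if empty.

Join each transactions row to its accounts via account_id.
Group joined rows by accounts.id; compute SUM(m.amount) per group.
  1: ids {3} → SUM(m.amount)=-130
  5: ids {2, 9, 11} → SUM(m.amount)=232
  7: ids {1, 5, 6, 7, 8, 10} → SUM(m.amount)=1172
  15: ids {4} → SUM(m.amount)=-38

Izmir | -130 ; Oslo | 232 ; Kyoto | 1172 ; Kyoto | -38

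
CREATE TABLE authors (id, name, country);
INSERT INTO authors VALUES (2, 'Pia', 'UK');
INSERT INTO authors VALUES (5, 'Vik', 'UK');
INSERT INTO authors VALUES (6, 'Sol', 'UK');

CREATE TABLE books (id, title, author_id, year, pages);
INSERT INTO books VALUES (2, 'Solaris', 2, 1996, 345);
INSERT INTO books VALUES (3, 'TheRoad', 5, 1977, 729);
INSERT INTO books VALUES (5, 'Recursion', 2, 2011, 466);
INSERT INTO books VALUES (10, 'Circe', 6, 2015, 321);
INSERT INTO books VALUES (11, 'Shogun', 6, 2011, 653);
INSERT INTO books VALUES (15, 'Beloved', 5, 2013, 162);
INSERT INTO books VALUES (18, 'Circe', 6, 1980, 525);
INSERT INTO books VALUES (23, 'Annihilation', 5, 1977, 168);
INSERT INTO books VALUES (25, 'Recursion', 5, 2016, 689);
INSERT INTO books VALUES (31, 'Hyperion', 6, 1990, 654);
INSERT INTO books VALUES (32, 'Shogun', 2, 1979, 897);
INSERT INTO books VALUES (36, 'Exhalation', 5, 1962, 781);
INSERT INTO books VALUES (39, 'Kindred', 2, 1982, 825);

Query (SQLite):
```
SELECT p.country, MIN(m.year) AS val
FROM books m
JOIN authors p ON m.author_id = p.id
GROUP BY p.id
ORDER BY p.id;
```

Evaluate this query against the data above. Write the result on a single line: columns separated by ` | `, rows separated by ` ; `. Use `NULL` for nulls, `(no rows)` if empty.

UK | 1979 ; UK | 1962 ; UK | 1980

Join each books row to its authors via author_id.
Group joined rows by authors.id; compute MIN(m.year) per group.
  2: ids {2, 5, 32, 39} → MIN(m.year)=1979
  5: ids {3, 15, 23, 25, 36} → MIN(m.year)=1962
  6: ids {10, 11, 18, 31} → MIN(m.year)=1980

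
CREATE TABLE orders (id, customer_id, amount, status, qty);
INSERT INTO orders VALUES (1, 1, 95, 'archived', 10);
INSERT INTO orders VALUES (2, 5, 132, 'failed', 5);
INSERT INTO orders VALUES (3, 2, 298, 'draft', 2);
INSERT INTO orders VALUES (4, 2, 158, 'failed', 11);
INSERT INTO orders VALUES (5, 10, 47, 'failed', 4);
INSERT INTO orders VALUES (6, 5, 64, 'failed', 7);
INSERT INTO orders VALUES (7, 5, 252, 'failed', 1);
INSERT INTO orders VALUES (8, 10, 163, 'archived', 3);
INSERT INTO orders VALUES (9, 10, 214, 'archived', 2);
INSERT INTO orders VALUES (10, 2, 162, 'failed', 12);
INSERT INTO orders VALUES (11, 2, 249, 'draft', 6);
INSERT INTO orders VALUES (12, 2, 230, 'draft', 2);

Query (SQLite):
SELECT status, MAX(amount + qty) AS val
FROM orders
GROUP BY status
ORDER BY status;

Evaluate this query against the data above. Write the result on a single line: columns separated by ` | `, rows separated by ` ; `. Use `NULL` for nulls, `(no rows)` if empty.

archived | 216 ; draft | 300 ; failed | 253

For each row compute amount + qty.
Group by status; take MAX of the expression per group.
  archived: ids {1, 8, 9} → MAX(amount + qty)=216
  draft: ids {3, 11, 12} → MAX(amount + qty)=300
  failed: ids {2, 4, 5, 6, 7, 10} → MAX(amount + qty)=253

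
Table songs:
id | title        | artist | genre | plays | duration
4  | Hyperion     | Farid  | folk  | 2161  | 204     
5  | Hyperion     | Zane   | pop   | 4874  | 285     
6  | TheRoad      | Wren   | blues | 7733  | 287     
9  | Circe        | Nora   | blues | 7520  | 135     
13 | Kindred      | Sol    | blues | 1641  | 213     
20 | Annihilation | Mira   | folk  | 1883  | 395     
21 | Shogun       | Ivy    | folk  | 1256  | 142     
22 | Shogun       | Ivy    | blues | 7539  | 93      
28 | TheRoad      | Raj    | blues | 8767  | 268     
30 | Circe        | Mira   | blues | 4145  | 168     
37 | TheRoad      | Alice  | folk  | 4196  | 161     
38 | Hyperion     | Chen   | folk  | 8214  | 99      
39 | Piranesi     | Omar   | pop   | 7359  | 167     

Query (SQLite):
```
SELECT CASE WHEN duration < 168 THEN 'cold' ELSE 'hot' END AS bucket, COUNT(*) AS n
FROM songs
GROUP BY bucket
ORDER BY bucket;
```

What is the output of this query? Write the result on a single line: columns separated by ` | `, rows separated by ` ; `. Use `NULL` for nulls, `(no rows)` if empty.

cold | 6 ; hot | 7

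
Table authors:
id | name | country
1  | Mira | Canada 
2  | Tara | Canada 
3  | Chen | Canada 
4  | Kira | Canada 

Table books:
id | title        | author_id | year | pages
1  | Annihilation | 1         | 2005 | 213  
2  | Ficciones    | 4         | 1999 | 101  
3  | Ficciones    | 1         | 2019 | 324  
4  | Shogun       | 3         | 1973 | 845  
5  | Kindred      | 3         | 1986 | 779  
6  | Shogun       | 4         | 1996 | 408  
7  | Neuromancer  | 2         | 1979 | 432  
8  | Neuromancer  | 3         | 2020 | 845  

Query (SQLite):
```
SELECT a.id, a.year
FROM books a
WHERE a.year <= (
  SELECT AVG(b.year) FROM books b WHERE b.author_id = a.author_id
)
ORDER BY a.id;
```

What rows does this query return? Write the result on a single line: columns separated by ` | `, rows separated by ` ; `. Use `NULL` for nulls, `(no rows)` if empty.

For each books row a, compute AVG(year) over rows sharing a.author_id.
Keep row a if a.year <= that per-group AVG.
  author_id=1: AVG(year) = 2012.0
  author_id=2: AVG(year) = 1979.0
  author_id=3: AVG(year) = 1993.0
  author_id=4: AVG(year) = 1997.5

1 | 2005 ; 4 | 1973 ; 5 | 1986 ; 6 | 1996 ; 7 | 1979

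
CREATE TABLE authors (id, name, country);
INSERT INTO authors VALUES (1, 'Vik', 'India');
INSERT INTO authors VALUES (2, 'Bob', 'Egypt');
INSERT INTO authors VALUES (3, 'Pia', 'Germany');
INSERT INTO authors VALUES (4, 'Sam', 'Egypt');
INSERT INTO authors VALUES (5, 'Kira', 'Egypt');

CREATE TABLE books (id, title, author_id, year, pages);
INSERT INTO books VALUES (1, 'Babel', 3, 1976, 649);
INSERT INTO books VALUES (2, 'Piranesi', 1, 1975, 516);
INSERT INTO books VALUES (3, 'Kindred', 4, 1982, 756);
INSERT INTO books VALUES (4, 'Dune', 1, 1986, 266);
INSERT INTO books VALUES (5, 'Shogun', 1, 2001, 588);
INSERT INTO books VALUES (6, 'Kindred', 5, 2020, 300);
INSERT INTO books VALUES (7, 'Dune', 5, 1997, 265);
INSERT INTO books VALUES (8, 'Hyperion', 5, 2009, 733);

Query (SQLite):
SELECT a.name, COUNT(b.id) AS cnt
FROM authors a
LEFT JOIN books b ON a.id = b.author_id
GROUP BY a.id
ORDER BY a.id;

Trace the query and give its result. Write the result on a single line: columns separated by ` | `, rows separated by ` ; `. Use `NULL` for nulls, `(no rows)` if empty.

Vik | 3 ; Bob | 0 ; Pia | 1 ; Sam | 1 ; Kira | 3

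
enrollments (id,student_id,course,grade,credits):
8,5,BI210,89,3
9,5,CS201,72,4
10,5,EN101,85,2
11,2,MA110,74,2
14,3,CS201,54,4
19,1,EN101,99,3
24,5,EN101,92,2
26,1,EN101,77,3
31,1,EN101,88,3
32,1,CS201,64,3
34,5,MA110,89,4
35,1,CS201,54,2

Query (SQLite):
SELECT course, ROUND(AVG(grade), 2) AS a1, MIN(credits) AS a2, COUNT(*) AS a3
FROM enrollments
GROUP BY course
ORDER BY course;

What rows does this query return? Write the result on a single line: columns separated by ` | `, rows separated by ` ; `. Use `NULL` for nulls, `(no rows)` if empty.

BI210 | 89 | 3 | 1 ; CS201 | 61 | 2 | 4 ; EN101 | 88.2 | 2 | 5 ; MA110 | 81.5 | 2 | 2

Group enrollments by course.
Per group compute: ROUND(AVG(grade), 2), MIN(credits), COUNT(*).
  BI210: ids {8} → ROUND(AVG(grade), 2)=89, MIN(credits)=3, COUNT(*)=1
  CS201: ids {9, 14, 32, 35} → ROUND(AVG(grade), 2)=61, MIN(credits)=2, COUNT(*)=4
  EN101: ids {10, 19, 24, 26, 31} → ROUND(AVG(grade), 2)=88.2, MIN(credits)=2, COUNT(*)=5
  MA110: ids {11, 34} → ROUND(AVG(grade), 2)=81.5, MIN(credits)=2, COUNT(*)=2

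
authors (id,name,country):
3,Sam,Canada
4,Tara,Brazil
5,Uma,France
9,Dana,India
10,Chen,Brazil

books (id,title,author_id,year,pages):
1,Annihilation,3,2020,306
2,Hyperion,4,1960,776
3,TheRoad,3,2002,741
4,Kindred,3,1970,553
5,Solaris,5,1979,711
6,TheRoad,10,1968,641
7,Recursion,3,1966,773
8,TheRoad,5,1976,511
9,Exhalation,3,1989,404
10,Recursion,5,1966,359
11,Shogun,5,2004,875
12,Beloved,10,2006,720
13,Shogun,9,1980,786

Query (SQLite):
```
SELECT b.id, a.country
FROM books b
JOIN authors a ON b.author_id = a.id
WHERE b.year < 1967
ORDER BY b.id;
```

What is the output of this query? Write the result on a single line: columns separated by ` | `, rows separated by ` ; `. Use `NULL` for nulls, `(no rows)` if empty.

2 | Brazil ; 7 | Canada ; 10 | France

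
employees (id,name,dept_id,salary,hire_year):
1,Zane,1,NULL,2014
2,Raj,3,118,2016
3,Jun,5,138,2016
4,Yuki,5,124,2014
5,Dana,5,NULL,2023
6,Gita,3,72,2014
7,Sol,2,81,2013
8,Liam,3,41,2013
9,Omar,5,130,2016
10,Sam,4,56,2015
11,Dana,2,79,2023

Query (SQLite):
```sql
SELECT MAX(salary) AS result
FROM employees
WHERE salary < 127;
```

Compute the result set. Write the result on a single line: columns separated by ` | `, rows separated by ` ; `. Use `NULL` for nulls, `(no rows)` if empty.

124

Rows where salary < 127 → salary values: [118, 124, 72, 81, 41, 56, 79].
MAX of non-NULL values = 124.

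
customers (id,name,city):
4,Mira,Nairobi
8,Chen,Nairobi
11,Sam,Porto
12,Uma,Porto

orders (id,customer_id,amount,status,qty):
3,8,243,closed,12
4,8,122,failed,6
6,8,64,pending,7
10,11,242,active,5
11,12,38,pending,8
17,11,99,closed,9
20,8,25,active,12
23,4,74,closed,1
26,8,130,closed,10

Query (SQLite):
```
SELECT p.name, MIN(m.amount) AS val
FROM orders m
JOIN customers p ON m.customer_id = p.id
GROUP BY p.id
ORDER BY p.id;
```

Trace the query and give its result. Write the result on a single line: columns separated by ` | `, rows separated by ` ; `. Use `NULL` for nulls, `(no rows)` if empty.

Mira | 74 ; Chen | 25 ; Sam | 99 ; Uma | 38

Join each orders row to its customers via customer_id.
Group joined rows by customers.id; compute MIN(m.amount) per group.
  4: ids {23} → MIN(m.amount)=74
  8: ids {3, 4, 6, 20, 26} → MIN(m.amount)=25
  11: ids {10, 17} → MIN(m.amount)=99
  12: ids {11} → MIN(m.amount)=38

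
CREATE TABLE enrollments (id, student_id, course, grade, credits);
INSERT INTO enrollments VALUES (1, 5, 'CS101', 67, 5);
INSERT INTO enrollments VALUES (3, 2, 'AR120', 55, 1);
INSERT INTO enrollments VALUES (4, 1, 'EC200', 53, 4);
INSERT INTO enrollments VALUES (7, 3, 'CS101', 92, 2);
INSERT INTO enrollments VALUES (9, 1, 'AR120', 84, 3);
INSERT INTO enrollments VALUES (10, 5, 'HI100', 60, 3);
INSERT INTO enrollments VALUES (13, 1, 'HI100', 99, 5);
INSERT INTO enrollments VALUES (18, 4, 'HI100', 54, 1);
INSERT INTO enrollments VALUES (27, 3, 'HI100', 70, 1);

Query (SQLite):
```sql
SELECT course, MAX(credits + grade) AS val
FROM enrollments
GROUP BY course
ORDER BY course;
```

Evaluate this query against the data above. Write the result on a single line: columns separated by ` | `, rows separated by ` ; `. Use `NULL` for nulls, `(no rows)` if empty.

AR120 | 87 ; CS101 | 94 ; EC200 | 57 ; HI100 | 104

For each row compute credits + grade.
Group by course; take MAX of the expression per group.
  AR120: ids {3, 9} → MAX(credits + grade)=87
  CS101: ids {1, 7} → MAX(credits + grade)=94
  EC200: ids {4} → MAX(credits + grade)=57
  HI100: ids {10, 13, 18, 27} → MAX(credits + grade)=104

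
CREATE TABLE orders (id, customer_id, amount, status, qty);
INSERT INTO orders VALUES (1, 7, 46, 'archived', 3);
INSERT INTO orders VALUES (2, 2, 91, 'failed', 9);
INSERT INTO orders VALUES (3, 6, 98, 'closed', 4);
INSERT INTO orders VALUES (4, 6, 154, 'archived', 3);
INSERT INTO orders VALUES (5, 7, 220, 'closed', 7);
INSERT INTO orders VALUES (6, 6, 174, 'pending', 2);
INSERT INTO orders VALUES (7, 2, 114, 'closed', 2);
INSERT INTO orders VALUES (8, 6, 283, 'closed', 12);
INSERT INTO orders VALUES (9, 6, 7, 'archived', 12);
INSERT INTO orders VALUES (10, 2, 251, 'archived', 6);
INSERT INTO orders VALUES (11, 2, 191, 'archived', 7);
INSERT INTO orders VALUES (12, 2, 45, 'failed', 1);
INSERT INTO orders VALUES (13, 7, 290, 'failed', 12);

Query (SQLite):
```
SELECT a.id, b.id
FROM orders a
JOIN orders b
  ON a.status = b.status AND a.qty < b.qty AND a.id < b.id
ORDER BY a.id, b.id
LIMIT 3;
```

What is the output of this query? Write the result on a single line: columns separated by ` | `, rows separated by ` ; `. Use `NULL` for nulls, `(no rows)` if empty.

1 | 9 ; 1 | 10 ; 1 | 11

Pairs (a,b) with same status, a.qty < b.qty, a.id < b.id.
status groups: archived:{1,4,9,10,11} closed:{3,5,7,8} failed:{2,12,13} pending:{6}
Ordered by (a.id, b.id); first 3.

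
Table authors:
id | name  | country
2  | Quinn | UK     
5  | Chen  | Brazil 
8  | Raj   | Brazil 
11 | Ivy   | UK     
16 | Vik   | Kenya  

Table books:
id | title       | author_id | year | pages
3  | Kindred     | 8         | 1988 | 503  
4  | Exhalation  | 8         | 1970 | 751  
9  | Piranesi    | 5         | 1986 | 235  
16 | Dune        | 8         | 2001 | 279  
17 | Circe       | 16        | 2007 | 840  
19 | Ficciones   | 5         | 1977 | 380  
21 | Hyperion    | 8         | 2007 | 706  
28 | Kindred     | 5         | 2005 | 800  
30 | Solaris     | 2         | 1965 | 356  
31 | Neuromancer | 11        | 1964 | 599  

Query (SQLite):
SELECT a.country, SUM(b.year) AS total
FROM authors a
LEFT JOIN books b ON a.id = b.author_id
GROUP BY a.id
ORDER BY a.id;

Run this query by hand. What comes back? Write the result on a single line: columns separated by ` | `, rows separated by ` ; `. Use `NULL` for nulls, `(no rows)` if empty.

LEFT JOIN keeps every authors row; unmatched ones get NULL for books columns.
Group by authors.id and compute SUM(b.year). SUM over an all-NULL group is NULL.
  2: ids {30} → SUM(b.year)=1965
  5: ids {9, 19, 28} → SUM(b.year)=5968
  8: ids {3, 4, 16, 21} → SUM(b.year)=7966
  11: ids {31} → SUM(b.year)=1964
  16: ids {17} → SUM(b.year)=2007

UK | 1965 ; Brazil | 5968 ; Brazil | 7966 ; UK | 1964 ; Kenya | 2007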